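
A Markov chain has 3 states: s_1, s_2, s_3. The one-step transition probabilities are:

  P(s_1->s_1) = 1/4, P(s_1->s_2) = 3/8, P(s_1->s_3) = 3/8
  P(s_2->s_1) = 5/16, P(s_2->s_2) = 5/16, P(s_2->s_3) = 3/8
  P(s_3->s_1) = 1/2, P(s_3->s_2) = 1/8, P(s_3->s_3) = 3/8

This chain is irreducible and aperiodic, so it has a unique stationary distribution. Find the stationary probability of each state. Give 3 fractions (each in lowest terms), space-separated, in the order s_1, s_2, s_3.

The stationary distribution satisfies pi = pi * P, i.e.:
  pi_s_1 = 1/4*pi_s_1 + 5/16*pi_s_2 + 1/2*pi_s_3
  pi_s_2 = 3/8*pi_s_1 + 5/16*pi_s_2 + 1/8*pi_s_3
  pi_s_3 = 3/8*pi_s_1 + 3/8*pi_s_2 + 3/8*pi_s_3
with normalization: pi_s_1 + pi_s_2 + pi_s_3 = 1.

Using the first 2 balance equations plus normalization, the linear system A*pi = b is:
  [-3/4, 5/16, 1/2] . pi = 0
  [3/8, -11/16, 1/8] . pi = 0
  [1, 1, 1] . pi = 1

Solving yields:
  pi_s_1 = 49/136
  pi_s_2 = 9/34
  pi_s_3 = 3/8

Verification (pi * P):
  49/136*1/4 + 9/34*5/16 + 3/8*1/2 = 49/136 = pi_s_1  (ok)
  49/136*3/8 + 9/34*5/16 + 3/8*1/8 = 9/34 = pi_s_2  (ok)
  49/136*3/8 + 9/34*3/8 + 3/8*3/8 = 3/8 = pi_s_3  (ok)

Answer: 49/136 9/34 3/8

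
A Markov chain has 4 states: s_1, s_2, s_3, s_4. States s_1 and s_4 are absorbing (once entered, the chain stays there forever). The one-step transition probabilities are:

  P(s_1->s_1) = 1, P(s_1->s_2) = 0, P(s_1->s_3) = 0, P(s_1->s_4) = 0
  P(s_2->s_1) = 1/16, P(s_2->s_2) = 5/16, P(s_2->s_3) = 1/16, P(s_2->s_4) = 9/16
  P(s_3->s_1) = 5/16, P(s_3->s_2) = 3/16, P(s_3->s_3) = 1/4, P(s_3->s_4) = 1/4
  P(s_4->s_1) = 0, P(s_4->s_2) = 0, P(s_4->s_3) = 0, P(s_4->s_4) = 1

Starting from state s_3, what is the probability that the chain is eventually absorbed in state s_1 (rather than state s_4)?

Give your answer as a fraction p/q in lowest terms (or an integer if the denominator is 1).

Let a_i = P(absorbed in s_1 | start in state i).
Boundary conditions: a_s_1 = 1, a_s_4 = 0.
For each transient state i, a_i = sum_j P(i->j) * a_j:
  a_s_2 = 1/16*a_s_1 + 5/16*a_s_2 + 1/16*a_s_3 + 9/16*a_s_4
  a_s_3 = 5/16*a_s_1 + 3/16*a_s_2 + 1/4*a_s_3 + 1/4*a_s_4

Substituting a_s_1 = 1 and a_s_4 = 0, rearrange to (I - Q) a = r where r[i] = P(i -> s_1):
  [11/16, -1/16] . (a_s_2, a_s_3) = 1/16
  [-3/16, 3/4] . (a_s_2, a_s_3) = 5/16

Solving yields:
  a_s_2 = 17/129
  a_s_3 = 58/129

Starting state is s_3, so the absorption probability is a_s_3 = 58/129.

Answer: 58/129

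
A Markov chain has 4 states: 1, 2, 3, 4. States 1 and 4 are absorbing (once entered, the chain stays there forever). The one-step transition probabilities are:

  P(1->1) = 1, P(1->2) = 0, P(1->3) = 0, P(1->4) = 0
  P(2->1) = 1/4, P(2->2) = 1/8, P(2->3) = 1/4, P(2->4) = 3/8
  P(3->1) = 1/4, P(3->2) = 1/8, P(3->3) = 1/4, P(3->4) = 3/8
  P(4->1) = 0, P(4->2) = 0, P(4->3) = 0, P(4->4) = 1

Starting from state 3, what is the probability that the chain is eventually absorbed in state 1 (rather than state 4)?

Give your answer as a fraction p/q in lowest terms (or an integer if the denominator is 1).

Let a_i = P(absorbed in 1 | start in state i).
Boundary conditions: a_1 = 1, a_4 = 0.
For each transient state i, a_i = sum_j P(i->j) * a_j:
  a_2 = 1/4*a_1 + 1/8*a_2 + 1/4*a_3 + 3/8*a_4
  a_3 = 1/4*a_1 + 1/8*a_2 + 1/4*a_3 + 3/8*a_4

Substituting a_1 = 1 and a_4 = 0, rearrange to (I - Q) a = r where r[i] = P(i -> 1):
  [7/8, -1/4] . (a_2, a_3) = 1/4
  [-1/8, 3/4] . (a_2, a_3) = 1/4

Solving yields:
  a_2 = 2/5
  a_3 = 2/5

Starting state is 3, so the absorption probability is a_3 = 2/5.

Answer: 2/5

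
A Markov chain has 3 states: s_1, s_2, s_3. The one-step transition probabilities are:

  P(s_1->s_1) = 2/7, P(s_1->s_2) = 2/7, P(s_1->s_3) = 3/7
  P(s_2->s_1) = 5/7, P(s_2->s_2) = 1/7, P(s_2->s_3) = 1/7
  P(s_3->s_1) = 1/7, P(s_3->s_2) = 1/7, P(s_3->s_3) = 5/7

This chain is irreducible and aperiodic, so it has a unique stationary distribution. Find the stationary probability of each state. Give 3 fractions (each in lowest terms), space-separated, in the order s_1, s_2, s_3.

The stationary distribution satisfies pi = pi * P, i.e.:
  pi_s_1 = 2/7*pi_s_1 + 5/7*pi_s_2 + 1/7*pi_s_3
  pi_s_2 = 2/7*pi_s_1 + 1/7*pi_s_2 + 1/7*pi_s_3
  pi_s_3 = 3/7*pi_s_1 + 1/7*pi_s_2 + 5/7*pi_s_3
with normalization: pi_s_1 + pi_s_2 + pi_s_3 = 1.

Using the first 2 balance equations plus normalization, the linear system A*pi = b is:
  [-5/7, 5/7, 1/7] . pi = 0
  [2/7, -6/7, 1/7] . pi = 0
  [1, 1, 1] . pi = 1

Solving yields:
  pi_s_1 = 11/38
  pi_s_2 = 7/38
  pi_s_3 = 10/19

Verification (pi * P):
  11/38*2/7 + 7/38*5/7 + 10/19*1/7 = 11/38 = pi_s_1  (ok)
  11/38*2/7 + 7/38*1/7 + 10/19*1/7 = 7/38 = pi_s_2  (ok)
  11/38*3/7 + 7/38*1/7 + 10/19*5/7 = 10/19 = pi_s_3  (ok)

Answer: 11/38 7/38 10/19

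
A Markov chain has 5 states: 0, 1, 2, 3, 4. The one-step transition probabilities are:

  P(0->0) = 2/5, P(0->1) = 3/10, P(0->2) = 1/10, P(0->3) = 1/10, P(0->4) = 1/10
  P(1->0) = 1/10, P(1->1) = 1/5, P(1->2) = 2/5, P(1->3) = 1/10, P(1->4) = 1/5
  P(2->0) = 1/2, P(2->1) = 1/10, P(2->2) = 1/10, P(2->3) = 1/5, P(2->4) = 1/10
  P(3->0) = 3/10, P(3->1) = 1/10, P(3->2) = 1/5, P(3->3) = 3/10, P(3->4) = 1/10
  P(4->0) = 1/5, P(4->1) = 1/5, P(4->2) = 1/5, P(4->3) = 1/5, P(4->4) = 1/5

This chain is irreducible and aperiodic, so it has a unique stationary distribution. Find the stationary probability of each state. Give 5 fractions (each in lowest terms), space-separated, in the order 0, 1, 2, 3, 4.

Answer: 1335/4213 827/4213 795/4213 696/4213 560/4213

Derivation:
The stationary distribution satisfies pi = pi * P, i.e.:
  pi_0 = 2/5*pi_0 + 1/10*pi_1 + 1/2*pi_2 + 3/10*pi_3 + 1/5*pi_4
  pi_1 = 3/10*pi_0 + 1/5*pi_1 + 1/10*pi_2 + 1/10*pi_3 + 1/5*pi_4
  pi_2 = 1/10*pi_0 + 2/5*pi_1 + 1/10*pi_2 + 1/5*pi_3 + 1/5*pi_4
  pi_3 = 1/10*pi_0 + 1/10*pi_1 + 1/5*pi_2 + 3/10*pi_3 + 1/5*pi_4
  pi_4 = 1/10*pi_0 + 1/5*pi_1 + 1/10*pi_2 + 1/10*pi_3 + 1/5*pi_4
with normalization: pi_0 + pi_1 + pi_2 + pi_3 + pi_4 = 1.

Using the first 4 balance equations plus normalization, the linear system A*pi = b is:
  [-3/5, 1/10, 1/2, 3/10, 1/5] . pi = 0
  [3/10, -4/5, 1/10, 1/10, 1/5] . pi = 0
  [1/10, 2/5, -9/10, 1/5, 1/5] . pi = 0
  [1/10, 1/10, 1/5, -7/10, 1/5] . pi = 0
  [1, 1, 1, 1, 1] . pi = 1

Solving yields:
  pi_0 = 1335/4213
  pi_1 = 827/4213
  pi_2 = 795/4213
  pi_3 = 696/4213
  pi_4 = 560/4213

Verification (pi * P):
  1335/4213*2/5 + 827/4213*1/10 + 795/4213*1/2 + 696/4213*3/10 + 560/4213*1/5 = 1335/4213 = pi_0  (ok)
  1335/4213*3/10 + 827/4213*1/5 + 795/4213*1/10 + 696/4213*1/10 + 560/4213*1/5 = 827/4213 = pi_1  (ok)
  1335/4213*1/10 + 827/4213*2/5 + 795/4213*1/10 + 696/4213*1/5 + 560/4213*1/5 = 795/4213 = pi_2  (ok)
  1335/4213*1/10 + 827/4213*1/10 + 795/4213*1/5 + 696/4213*3/10 + 560/4213*1/5 = 696/4213 = pi_3  (ok)
  1335/4213*1/10 + 827/4213*1/5 + 795/4213*1/10 + 696/4213*1/10 + 560/4213*1/5 = 560/4213 = pi_4  (ok)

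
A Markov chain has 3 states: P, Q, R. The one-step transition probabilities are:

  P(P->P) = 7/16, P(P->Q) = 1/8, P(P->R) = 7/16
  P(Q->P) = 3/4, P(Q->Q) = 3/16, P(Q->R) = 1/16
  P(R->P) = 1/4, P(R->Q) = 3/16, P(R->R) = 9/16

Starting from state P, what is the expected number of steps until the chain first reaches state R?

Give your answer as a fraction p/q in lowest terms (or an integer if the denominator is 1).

Let h_i = expected steps to first reach R from state i.
Boundary: h_R = 0.
First-step equations for the other states:
  h_P = 1 + 7/16*h_P + 1/8*h_Q + 7/16*h_R
  h_Q = 1 + 3/4*h_P + 3/16*h_Q + 1/16*h_R

Substituting h_R = 0 and rearranging gives the linear system (I - Q) h = 1:
  [9/16, -1/8] . (h_P, h_Q) = 1
  [-3/4, 13/16] . (h_P, h_Q) = 1

Solving yields:
  h_P = 80/31
  h_Q = 112/31

Starting state is P, so the expected hitting time is h_P = 80/31.

Answer: 80/31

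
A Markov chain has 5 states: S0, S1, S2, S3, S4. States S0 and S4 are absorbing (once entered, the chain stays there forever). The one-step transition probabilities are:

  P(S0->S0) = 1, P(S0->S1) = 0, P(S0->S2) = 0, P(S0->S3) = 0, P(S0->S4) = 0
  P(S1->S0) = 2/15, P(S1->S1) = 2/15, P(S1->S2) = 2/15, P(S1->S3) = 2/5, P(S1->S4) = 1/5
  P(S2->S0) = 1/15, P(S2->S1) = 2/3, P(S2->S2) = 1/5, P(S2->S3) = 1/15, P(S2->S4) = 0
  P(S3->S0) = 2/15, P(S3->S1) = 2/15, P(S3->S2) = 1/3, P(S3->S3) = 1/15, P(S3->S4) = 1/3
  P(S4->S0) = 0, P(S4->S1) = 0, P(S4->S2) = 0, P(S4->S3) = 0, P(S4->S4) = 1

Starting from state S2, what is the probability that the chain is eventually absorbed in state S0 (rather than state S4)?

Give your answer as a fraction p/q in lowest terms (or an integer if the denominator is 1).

Answer: 600/1391

Derivation:
Let a_i = P(absorbed in S0 | start in state i).
Boundary conditions: a_S0 = 1, a_S4 = 0.
For each transient state i, a_i = sum_j P(i->j) * a_j:
  a_S1 = 2/15*a_S0 + 2/15*a_S1 + 2/15*a_S2 + 2/5*a_S3 + 1/5*a_S4
  a_S2 = 1/15*a_S0 + 2/3*a_S1 + 1/5*a_S2 + 1/15*a_S3 + 0*a_S4
  a_S3 = 2/15*a_S0 + 2/15*a_S1 + 1/3*a_S2 + 1/15*a_S3 + 1/3*a_S4

Substituting a_S0 = 1 and a_S4 = 0, rearrange to (I - Q) a = r where r[i] = P(i -> S0):
  [13/15, -2/15, -2/5] . (a_S1, a_S2, a_S3) = 2/15
  [-2/3, 4/5, -1/15] . (a_S1, a_S2, a_S3) = 1/15
  [-2/15, -1/3, 14/15] . (a_S1, a_S2, a_S3) = 2/15

Solving yields:
  a_S1 = 532/1391
  a_S2 = 600/1391
  a_S3 = 489/1391

Starting state is S2, so the absorption probability is a_S2 = 600/1391.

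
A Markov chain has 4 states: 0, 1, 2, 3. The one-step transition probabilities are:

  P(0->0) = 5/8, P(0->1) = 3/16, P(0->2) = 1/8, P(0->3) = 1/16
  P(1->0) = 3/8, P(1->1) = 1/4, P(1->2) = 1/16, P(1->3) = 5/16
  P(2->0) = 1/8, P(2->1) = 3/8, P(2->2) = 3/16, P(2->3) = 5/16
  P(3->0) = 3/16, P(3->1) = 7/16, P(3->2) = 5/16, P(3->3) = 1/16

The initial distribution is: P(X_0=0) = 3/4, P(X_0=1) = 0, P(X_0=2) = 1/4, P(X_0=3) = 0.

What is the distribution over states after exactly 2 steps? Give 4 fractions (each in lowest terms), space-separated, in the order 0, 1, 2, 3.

Propagating the distribution step by step (d_{t+1} = d_t * P):
d_0 = (0=3/4, 1=0, 2=1/4, 3=0)
  d_1[0] = 3/4*5/8 + 0*3/8 + 1/4*1/8 + 0*3/16 = 1/2
  d_1[1] = 3/4*3/16 + 0*1/4 + 1/4*3/8 + 0*7/16 = 15/64
  d_1[2] = 3/4*1/8 + 0*1/16 + 1/4*3/16 + 0*5/16 = 9/64
  d_1[3] = 3/4*1/16 + 0*5/16 + 1/4*5/16 + 0*1/16 = 1/8
d_1 = (0=1/2, 1=15/64, 2=9/64, 3=1/8)
  d_2[0] = 1/2*5/8 + 15/64*3/8 + 9/64*1/8 + 1/8*3/16 = 113/256
  d_2[1] = 1/2*3/16 + 15/64*1/4 + 9/64*3/8 + 1/8*7/16 = 133/512
  d_2[2] = 1/2*1/8 + 15/64*1/16 + 9/64*3/16 + 1/8*5/16 = 73/512
  d_2[3] = 1/2*1/16 + 15/64*5/16 + 9/64*5/16 + 1/8*1/16 = 5/32
d_2 = (0=113/256, 1=133/512, 2=73/512, 3=5/32)

Answer: 113/256 133/512 73/512 5/32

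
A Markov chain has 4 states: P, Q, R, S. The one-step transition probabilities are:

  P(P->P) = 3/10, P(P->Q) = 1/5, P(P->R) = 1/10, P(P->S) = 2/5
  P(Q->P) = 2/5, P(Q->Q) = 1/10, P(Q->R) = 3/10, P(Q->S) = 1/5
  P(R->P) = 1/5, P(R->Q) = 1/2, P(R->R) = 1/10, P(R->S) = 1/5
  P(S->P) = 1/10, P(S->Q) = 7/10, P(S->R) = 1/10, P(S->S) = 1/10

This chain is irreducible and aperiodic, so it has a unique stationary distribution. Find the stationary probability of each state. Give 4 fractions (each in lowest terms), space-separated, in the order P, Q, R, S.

The stationary distribution satisfies pi = pi * P, i.e.:
  pi_P = 3/10*pi_P + 2/5*pi_Q + 1/5*pi_R + 1/10*pi_S
  pi_Q = 1/5*pi_P + 1/10*pi_Q + 1/2*pi_R + 7/10*pi_S
  pi_R = 1/10*pi_P + 3/10*pi_Q + 1/10*pi_R + 1/10*pi_S
  pi_S = 2/5*pi_P + 1/5*pi_Q + 1/5*pi_R + 1/10*pi_S
with normalization: pi_P + pi_Q + pi_R + pi_S = 1.

Using the first 3 balance equations plus normalization, the linear system A*pi = b is:
  [-7/10, 2/5, 1/5, 1/10] . pi = 0
  [1/5, -9/10, 1/2, 7/10] . pi = 0
  [1/10, 3/10, -9/10, 1/10] . pi = 0
  [1, 1, 1, 1] . pi = 1

Solving yields:
  pi_P = 199/736
  pi_Q = 489/1472
  pi_R = 245/1472
  pi_S = 85/368

Verification (pi * P):
  199/736*3/10 + 489/1472*2/5 + 245/1472*1/5 + 85/368*1/10 = 199/736 = pi_P  (ok)
  199/736*1/5 + 489/1472*1/10 + 245/1472*1/2 + 85/368*7/10 = 489/1472 = pi_Q  (ok)
  199/736*1/10 + 489/1472*3/10 + 245/1472*1/10 + 85/368*1/10 = 245/1472 = pi_R  (ok)
  199/736*2/5 + 489/1472*1/5 + 245/1472*1/5 + 85/368*1/10 = 85/368 = pi_S  (ok)

Answer: 199/736 489/1472 245/1472 85/368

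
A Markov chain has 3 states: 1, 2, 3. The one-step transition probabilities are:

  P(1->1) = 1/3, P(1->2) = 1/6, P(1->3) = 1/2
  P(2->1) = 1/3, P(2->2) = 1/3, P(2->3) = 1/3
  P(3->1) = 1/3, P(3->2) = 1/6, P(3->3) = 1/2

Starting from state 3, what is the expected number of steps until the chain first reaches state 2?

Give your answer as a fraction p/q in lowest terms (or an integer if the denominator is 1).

Answer: 6

Derivation:
Let h_i = expected steps to first reach 2 from state i.
Boundary: h_2 = 0.
First-step equations for the other states:
  h_1 = 1 + 1/3*h_1 + 1/6*h_2 + 1/2*h_3
  h_3 = 1 + 1/3*h_1 + 1/6*h_2 + 1/2*h_3

Substituting h_2 = 0 and rearranging gives the linear system (I - Q) h = 1:
  [2/3, -1/2] . (h_1, h_3) = 1
  [-1/3, 1/2] . (h_1, h_3) = 1

Solving yields:
  h_1 = 6
  h_3 = 6

Starting state is 3, so the expected hitting time is h_3 = 6.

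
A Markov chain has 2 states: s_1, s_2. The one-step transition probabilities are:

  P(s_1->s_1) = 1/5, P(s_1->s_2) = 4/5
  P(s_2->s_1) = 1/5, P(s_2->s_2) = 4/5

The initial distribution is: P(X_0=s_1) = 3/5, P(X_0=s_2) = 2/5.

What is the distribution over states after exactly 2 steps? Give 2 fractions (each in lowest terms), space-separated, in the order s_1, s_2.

Answer: 1/5 4/5

Derivation:
Propagating the distribution step by step (d_{t+1} = d_t * P):
d_0 = (s_1=3/5, s_2=2/5)
  d_1[s_1] = 3/5*1/5 + 2/5*1/5 = 1/5
  d_1[s_2] = 3/5*4/5 + 2/5*4/5 = 4/5
d_1 = (s_1=1/5, s_2=4/5)
  d_2[s_1] = 1/5*1/5 + 4/5*1/5 = 1/5
  d_2[s_2] = 1/5*4/5 + 4/5*4/5 = 4/5
d_2 = (s_1=1/5, s_2=4/5)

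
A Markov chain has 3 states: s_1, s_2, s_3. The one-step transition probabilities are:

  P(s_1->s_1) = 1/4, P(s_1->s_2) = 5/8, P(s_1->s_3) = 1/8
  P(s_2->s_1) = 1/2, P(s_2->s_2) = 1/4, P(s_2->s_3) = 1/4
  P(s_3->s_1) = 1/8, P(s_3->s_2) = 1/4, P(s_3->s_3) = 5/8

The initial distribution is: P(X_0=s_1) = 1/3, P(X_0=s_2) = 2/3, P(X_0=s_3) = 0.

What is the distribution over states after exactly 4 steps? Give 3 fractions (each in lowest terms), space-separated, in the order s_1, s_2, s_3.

Propagating the distribution step by step (d_{t+1} = d_t * P):
d_0 = (s_1=1/3, s_2=2/3, s_3=0)
  d_1[s_1] = 1/3*1/4 + 2/3*1/2 + 0*1/8 = 5/12
  d_1[s_2] = 1/3*5/8 + 2/3*1/4 + 0*1/4 = 3/8
  d_1[s_3] = 1/3*1/8 + 2/3*1/4 + 0*5/8 = 5/24
d_1 = (s_1=5/12, s_2=3/8, s_3=5/24)
  d_2[s_1] = 5/12*1/4 + 3/8*1/2 + 5/24*1/8 = 61/192
  d_2[s_2] = 5/12*5/8 + 3/8*1/4 + 5/24*1/4 = 13/32
  d_2[s_3] = 5/12*1/8 + 3/8*1/4 + 5/24*5/8 = 53/192
d_2 = (s_1=61/192, s_2=13/32, s_3=53/192)
  d_3[s_1] = 61/192*1/4 + 13/32*1/2 + 53/192*1/8 = 487/1536
  d_3[s_2] = 61/192*5/8 + 13/32*1/4 + 53/192*1/4 = 189/512
  d_3[s_3] = 61/192*1/8 + 13/32*1/4 + 53/192*5/8 = 241/768
d_3 = (s_1=487/1536, s_2=189/512, s_3=241/768)
  d_4[s_1] = 487/1536*1/4 + 189/512*1/2 + 241/768*1/8 = 931/3072
  d_4[s_2] = 487/1536*5/8 + 189/512*1/4 + 241/768*1/4 = 1511/4096
  d_4[s_3] = 487/1536*1/8 + 189/512*1/4 + 241/768*5/8 = 4031/12288
d_4 = (s_1=931/3072, s_2=1511/4096, s_3=4031/12288)

Answer: 931/3072 1511/4096 4031/12288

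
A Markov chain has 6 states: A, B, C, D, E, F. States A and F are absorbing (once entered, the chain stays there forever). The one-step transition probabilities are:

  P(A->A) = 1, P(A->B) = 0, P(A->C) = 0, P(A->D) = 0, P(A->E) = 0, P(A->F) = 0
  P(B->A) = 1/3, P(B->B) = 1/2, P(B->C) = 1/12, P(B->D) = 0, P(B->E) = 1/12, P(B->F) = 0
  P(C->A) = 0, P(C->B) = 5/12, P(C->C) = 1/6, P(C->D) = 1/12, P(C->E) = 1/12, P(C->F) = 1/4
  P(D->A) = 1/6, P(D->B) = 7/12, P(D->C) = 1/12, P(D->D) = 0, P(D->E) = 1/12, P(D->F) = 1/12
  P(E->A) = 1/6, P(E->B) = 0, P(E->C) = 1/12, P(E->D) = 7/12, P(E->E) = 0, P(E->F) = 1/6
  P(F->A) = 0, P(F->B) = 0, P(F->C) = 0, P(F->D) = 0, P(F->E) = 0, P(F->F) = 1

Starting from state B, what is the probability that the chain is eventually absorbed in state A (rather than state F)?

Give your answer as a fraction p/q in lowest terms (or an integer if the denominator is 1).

Answer: 966/1103

Derivation:
Let a_i = P(absorbed in A | start in state i).
Boundary conditions: a_A = 1, a_F = 0.
For each transient state i, a_i = sum_j P(i->j) * a_j:
  a_B = 1/3*a_A + 1/2*a_B + 1/12*a_C + 0*a_D + 1/12*a_E + 0*a_F
  a_C = 0*a_A + 5/12*a_B + 1/6*a_C + 1/12*a_D + 1/12*a_E + 1/4*a_F
  a_D = 1/6*a_A + 7/12*a_B + 1/12*a_C + 0*a_D + 1/12*a_E + 1/12*a_F
  a_E = 1/6*a_A + 0*a_B + 1/12*a_C + 7/12*a_D + 0*a_E + 1/6*a_F

Substituting a_A = 1 and a_F = 0, rearrange to (I - Q) a = r where r[i] = P(i -> A):
  [1/2, -1/12, 0, -1/12] . (a_B, a_C, a_D, a_E) = 1/3
  [-5/12, 5/6, -1/12, -1/12] . (a_B, a_C, a_D, a_E) = 0
  [-7/12, -1/12, 1, -1/12] . (a_B, a_C, a_D, a_E) = 1/6
  [0, -1/12, -7/12, 1] . (a_B, a_C, a_D, a_E) = 1/6

Solving yields:
  a_B = 966/1103
  a_C = 1930/3309
  a_D = 2588/3309
  a_E = 2222/3309

Starting state is B, so the absorption probability is a_B = 966/1103.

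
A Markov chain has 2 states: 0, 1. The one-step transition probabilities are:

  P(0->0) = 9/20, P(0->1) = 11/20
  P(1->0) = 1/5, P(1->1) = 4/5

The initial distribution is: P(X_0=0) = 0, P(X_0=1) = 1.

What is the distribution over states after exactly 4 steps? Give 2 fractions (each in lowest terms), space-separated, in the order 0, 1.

Propagating the distribution step by step (d_{t+1} = d_t * P):
d_0 = (0=0, 1=1)
  d_1[0] = 0*9/20 + 1*1/5 = 1/5
  d_1[1] = 0*11/20 + 1*4/5 = 4/5
d_1 = (0=1/5, 1=4/5)
  d_2[0] = 1/5*9/20 + 4/5*1/5 = 1/4
  d_2[1] = 1/5*11/20 + 4/5*4/5 = 3/4
d_2 = (0=1/4, 1=3/4)
  d_3[0] = 1/4*9/20 + 3/4*1/5 = 21/80
  d_3[1] = 1/4*11/20 + 3/4*4/5 = 59/80
d_3 = (0=21/80, 1=59/80)
  d_4[0] = 21/80*9/20 + 59/80*1/5 = 17/64
  d_4[1] = 21/80*11/20 + 59/80*4/5 = 47/64
d_4 = (0=17/64, 1=47/64)

Answer: 17/64 47/64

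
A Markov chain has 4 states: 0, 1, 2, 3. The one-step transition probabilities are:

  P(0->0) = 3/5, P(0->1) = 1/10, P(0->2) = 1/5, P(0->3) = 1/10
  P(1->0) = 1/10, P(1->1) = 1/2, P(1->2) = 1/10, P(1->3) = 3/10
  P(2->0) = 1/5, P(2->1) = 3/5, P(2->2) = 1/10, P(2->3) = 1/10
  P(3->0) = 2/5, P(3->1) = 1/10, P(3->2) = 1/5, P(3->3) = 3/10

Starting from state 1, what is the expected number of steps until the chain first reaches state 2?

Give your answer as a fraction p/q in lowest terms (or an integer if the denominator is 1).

Let h_i = expected steps to first reach 2 from state i.
Boundary: h_2 = 0.
First-step equations for the other states:
  h_0 = 1 + 3/5*h_0 + 1/10*h_1 + 1/5*h_2 + 1/10*h_3
  h_1 = 1 + 1/10*h_0 + 1/2*h_1 + 1/10*h_2 + 3/10*h_3
  h_3 = 1 + 2/5*h_0 + 1/10*h_1 + 1/5*h_2 + 3/10*h_3

Substituting h_2 = 0 and rearranging gives the linear system (I - Q) h = 1:
  [2/5, -1/10, -1/10] . (h_0, h_1, h_3) = 1
  [-1/10, 1/2, -3/10] . (h_0, h_1, h_3) = 1
  [-2/5, -1/10, 7/10] . (h_0, h_1, h_3) = 1

Solving yields:
  h_0 = 60/11
  h_1 = 70/11
  h_3 = 60/11

Starting state is 1, so the expected hitting time is h_1 = 70/11.

Answer: 70/11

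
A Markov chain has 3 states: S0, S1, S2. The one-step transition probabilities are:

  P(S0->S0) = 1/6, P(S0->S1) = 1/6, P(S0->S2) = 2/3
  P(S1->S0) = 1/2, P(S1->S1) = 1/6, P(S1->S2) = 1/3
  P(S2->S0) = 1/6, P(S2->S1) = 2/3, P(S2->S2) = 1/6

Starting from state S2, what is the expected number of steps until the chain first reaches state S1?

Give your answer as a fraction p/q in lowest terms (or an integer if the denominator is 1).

Let h_i = expected steps to first reach S1 from state i.
Boundary: h_S1 = 0.
First-step equations for the other states:
  h_S0 = 1 + 1/6*h_S0 + 1/6*h_S1 + 2/3*h_S2
  h_S2 = 1 + 1/6*h_S0 + 2/3*h_S1 + 1/6*h_S2

Substituting h_S1 = 0 and rearranging gives the linear system (I - Q) h = 1:
  [5/6, -2/3] . (h_S0, h_S2) = 1
  [-1/6, 5/6] . (h_S0, h_S2) = 1

Solving yields:
  h_S0 = 18/7
  h_S2 = 12/7

Starting state is S2, so the expected hitting time is h_S2 = 12/7.

Answer: 12/7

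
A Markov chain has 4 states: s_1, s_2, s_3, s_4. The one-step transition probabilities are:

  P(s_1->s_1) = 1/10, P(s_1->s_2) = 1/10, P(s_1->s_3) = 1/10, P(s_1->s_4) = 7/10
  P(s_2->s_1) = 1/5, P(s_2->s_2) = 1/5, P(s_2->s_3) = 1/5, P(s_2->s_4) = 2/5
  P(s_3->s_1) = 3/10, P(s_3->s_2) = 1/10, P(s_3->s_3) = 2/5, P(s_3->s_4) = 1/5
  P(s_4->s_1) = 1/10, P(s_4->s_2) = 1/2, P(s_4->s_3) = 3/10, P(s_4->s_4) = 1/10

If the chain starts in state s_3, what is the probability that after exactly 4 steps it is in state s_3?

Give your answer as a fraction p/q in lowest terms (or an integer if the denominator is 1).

Answer: 533/2000

Derivation:
Computing P^4 by repeated multiplication:
P^1 =
  s_1: [1/10, 1/10, 1/10, 7/10]
  s_2: [1/5, 1/5, 1/5, 2/5]
  s_3: [3/10, 1/10, 2/5, 1/5]
  s_4: [1/10, 1/2, 3/10, 1/10]
P^2 =
  s_1: [13/100, 39/100, 7/25, 1/5]
  s_2: [4/25, 7/25, 13/50, 3/10]
  s_3: [19/100, 19/100, 27/100, 7/20]
  s_4: [21/100, 19/100, 13/50, 17/50]
P^3 =
  s_1: [39/200, 219/1000, 263/1000, 323/1000]
  s_2: [9/50, 31/125, 133/500, 153/500]
  s_3: [173/1000, 259/1000, 27/100, 149/500]
  s_4: [171/1000, 51/200, 53/200, 309/1000]
P^4 =
  s_1: [349/2000, 2511/10000, 1327/5000, 309/1000]
  s_2: [89/500, 309/1250, 1329/5000, 309/1000]
  s_3: [1799/10000, 2451/10000, 533/2000, 617/2000]
  s_4: [357/2000, 2491/10000, 667/2500, 191/625]

(P^4)[s_3 -> s_3] = 533/2000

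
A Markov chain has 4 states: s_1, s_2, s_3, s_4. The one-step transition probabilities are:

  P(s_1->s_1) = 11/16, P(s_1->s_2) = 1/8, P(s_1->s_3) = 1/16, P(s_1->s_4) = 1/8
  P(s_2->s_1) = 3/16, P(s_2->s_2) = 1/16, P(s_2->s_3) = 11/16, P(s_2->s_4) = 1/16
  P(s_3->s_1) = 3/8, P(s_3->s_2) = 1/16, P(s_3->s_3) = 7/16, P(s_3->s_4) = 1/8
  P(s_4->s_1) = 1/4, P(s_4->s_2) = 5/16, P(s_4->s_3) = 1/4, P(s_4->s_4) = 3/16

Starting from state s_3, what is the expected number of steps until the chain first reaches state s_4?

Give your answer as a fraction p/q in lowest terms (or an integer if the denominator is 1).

Let h_i = expected steps to first reach s_4 from state i.
Boundary: h_s_4 = 0.
First-step equations for the other states:
  h_s_1 = 1 + 11/16*h_s_1 + 1/8*h_s_2 + 1/16*h_s_3 + 1/8*h_s_4
  h_s_2 = 1 + 3/16*h_s_1 + 1/16*h_s_2 + 11/16*h_s_3 + 1/16*h_s_4
  h_s_3 = 1 + 3/8*h_s_1 + 1/16*h_s_2 + 7/16*h_s_3 + 1/8*h_s_4

Substituting h_s_4 = 0 and rearranging gives the linear system (I - Q) h = 1:
  [5/16, -1/8, -1/16] . (h_s_1, h_s_2, h_s_3) = 1
  [-3/16, 15/16, -11/16] . (h_s_1, h_s_2, h_s_3) = 1
  [-3/8, -1/16, 9/16] . (h_s_1, h_s_2, h_s_3) = 1

Solving yields:
  h_s_1 = 2880/341
  h_s_2 = 3040/341
  h_s_3 = 2864/341

Starting state is s_3, so the expected hitting time is h_s_3 = 2864/341.

Answer: 2864/341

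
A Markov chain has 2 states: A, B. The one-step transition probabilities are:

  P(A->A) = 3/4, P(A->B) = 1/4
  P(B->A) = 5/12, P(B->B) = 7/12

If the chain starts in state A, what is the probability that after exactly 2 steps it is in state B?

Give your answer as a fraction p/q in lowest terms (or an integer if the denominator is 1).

Answer: 1/3

Derivation:
Computing P^2 by repeated multiplication:
P^1 =
  A: [3/4, 1/4]
  B: [5/12, 7/12]
P^2 =
  A: [2/3, 1/3]
  B: [5/9, 4/9]

(P^2)[A -> B] = 1/3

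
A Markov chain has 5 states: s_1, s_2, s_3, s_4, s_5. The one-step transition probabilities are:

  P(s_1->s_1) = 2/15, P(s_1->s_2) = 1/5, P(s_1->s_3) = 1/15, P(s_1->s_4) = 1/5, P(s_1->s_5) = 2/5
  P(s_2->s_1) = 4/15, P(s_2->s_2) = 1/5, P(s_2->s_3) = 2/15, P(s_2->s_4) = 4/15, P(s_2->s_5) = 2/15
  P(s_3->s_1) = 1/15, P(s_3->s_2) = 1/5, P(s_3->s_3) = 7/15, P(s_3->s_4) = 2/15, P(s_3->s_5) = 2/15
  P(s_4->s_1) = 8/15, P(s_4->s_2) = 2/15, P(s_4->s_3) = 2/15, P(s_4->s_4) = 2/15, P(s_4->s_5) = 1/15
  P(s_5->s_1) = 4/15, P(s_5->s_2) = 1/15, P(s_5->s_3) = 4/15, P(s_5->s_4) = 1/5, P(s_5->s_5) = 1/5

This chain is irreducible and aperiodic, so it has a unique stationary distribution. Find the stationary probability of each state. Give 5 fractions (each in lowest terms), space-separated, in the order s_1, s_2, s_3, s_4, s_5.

Answer: 9766/40597 6547/40597 8754/40597 7474/40597 8056/40597

Derivation:
The stationary distribution satisfies pi = pi * P, i.e.:
  pi_s_1 = 2/15*pi_s_1 + 4/15*pi_s_2 + 1/15*pi_s_3 + 8/15*pi_s_4 + 4/15*pi_s_5
  pi_s_2 = 1/5*pi_s_1 + 1/5*pi_s_2 + 1/5*pi_s_3 + 2/15*pi_s_4 + 1/15*pi_s_5
  pi_s_3 = 1/15*pi_s_1 + 2/15*pi_s_2 + 7/15*pi_s_3 + 2/15*pi_s_4 + 4/15*pi_s_5
  pi_s_4 = 1/5*pi_s_1 + 4/15*pi_s_2 + 2/15*pi_s_3 + 2/15*pi_s_4 + 1/5*pi_s_5
  pi_s_5 = 2/5*pi_s_1 + 2/15*pi_s_2 + 2/15*pi_s_3 + 1/15*pi_s_4 + 1/5*pi_s_5
with normalization: pi_s_1 + pi_s_2 + pi_s_3 + pi_s_4 + pi_s_5 = 1.

Using the first 4 balance equations plus normalization, the linear system A*pi = b is:
  [-13/15, 4/15, 1/15, 8/15, 4/15] . pi = 0
  [1/5, -4/5, 1/5, 2/15, 1/15] . pi = 0
  [1/15, 2/15, -8/15, 2/15, 4/15] . pi = 0
  [1/5, 4/15, 2/15, -13/15, 1/5] . pi = 0
  [1, 1, 1, 1, 1] . pi = 1

Solving yields:
  pi_s_1 = 9766/40597
  pi_s_2 = 6547/40597
  pi_s_3 = 8754/40597
  pi_s_4 = 7474/40597
  pi_s_5 = 8056/40597

Verification (pi * P):
  9766/40597*2/15 + 6547/40597*4/15 + 8754/40597*1/15 + 7474/40597*8/15 + 8056/40597*4/15 = 9766/40597 = pi_s_1  (ok)
  9766/40597*1/5 + 6547/40597*1/5 + 8754/40597*1/5 + 7474/40597*2/15 + 8056/40597*1/15 = 6547/40597 = pi_s_2  (ok)
  9766/40597*1/15 + 6547/40597*2/15 + 8754/40597*7/15 + 7474/40597*2/15 + 8056/40597*4/15 = 8754/40597 = pi_s_3  (ok)
  9766/40597*1/5 + 6547/40597*4/15 + 8754/40597*2/15 + 7474/40597*2/15 + 8056/40597*1/5 = 7474/40597 = pi_s_4  (ok)
  9766/40597*2/5 + 6547/40597*2/15 + 8754/40597*2/15 + 7474/40597*1/15 + 8056/40597*1/5 = 8056/40597 = pi_s_5  (ok)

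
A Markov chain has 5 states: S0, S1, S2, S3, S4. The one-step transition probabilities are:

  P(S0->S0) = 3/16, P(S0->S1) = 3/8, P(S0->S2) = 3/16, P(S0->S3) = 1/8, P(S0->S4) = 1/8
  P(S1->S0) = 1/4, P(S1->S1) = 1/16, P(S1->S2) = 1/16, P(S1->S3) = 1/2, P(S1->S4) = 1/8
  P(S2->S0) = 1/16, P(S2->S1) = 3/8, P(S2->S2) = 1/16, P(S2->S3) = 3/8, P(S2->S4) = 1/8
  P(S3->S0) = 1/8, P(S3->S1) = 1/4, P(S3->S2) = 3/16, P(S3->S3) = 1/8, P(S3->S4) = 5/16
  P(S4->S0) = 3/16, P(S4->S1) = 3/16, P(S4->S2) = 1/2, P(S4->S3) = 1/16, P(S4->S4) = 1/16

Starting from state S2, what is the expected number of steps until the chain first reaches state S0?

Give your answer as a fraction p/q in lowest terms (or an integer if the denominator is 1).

Answer: 120656/17505

Derivation:
Let h_i = expected steps to first reach S0 from state i.
Boundary: h_S0 = 0.
First-step equations for the other states:
  h_S1 = 1 + 1/4*h_S0 + 1/16*h_S1 + 1/16*h_S2 + 1/2*h_S3 + 1/8*h_S4
  h_S2 = 1 + 1/16*h_S0 + 3/8*h_S1 + 1/16*h_S2 + 3/8*h_S3 + 1/8*h_S4
  h_S3 = 1 + 1/8*h_S0 + 1/4*h_S1 + 3/16*h_S2 + 1/8*h_S3 + 5/16*h_S4
  h_S4 = 1 + 3/16*h_S0 + 3/16*h_S1 + 1/2*h_S2 + 1/16*h_S3 + 1/16*h_S4

Substituting h_S0 = 0 and rearranging gives the linear system (I - Q) h = 1:
  [15/16, -1/16, -1/2, -1/8] . (h_S1, h_S2, h_S3, h_S4) = 1
  [-3/8, 15/16, -3/8, -1/8] . (h_S1, h_S2, h_S3, h_S4) = 1
  [-1/4, -3/16, 7/8, -5/16] . (h_S1, h_S2, h_S3, h_S4) = 1
  [-3/16, -1/2, -1/16, 15/16] . (h_S1, h_S2, h_S3, h_S4) = 1

Solving yields:
  h_S1 = 20576/3501
  h_S2 = 120656/17505
  h_S3 = 114992/17505
  h_S4 = 37088/5835

Starting state is S2, so the expected hitting time is h_S2 = 120656/17505.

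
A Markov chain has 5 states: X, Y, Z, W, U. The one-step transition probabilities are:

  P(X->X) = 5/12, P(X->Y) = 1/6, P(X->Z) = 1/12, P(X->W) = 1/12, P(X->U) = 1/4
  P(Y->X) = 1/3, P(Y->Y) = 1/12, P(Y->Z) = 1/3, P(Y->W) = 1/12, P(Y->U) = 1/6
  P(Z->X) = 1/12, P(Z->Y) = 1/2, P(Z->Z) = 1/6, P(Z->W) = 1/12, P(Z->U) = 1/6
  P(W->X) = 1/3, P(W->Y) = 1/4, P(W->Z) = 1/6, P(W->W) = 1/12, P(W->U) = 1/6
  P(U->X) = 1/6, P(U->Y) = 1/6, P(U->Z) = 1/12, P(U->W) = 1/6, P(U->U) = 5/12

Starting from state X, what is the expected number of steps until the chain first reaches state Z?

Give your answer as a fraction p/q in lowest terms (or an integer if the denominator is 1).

Answer: 9444/1253

Derivation:
Let h_i = expected steps to first reach Z from state i.
Boundary: h_Z = 0.
First-step equations for the other states:
  h_X = 1 + 5/12*h_X + 1/6*h_Y + 1/12*h_Z + 1/12*h_W + 1/4*h_U
  h_Y = 1 + 1/3*h_X + 1/12*h_Y + 1/3*h_Z + 1/12*h_W + 1/6*h_U
  h_W = 1 + 1/3*h_X + 1/4*h_Y + 1/6*h_Z + 1/12*h_W + 1/6*h_U
  h_U = 1 + 1/6*h_X + 1/6*h_Y + 1/12*h_Z + 1/6*h_W + 5/12*h_U

Substituting h_Z = 0 and rearranging gives the linear system (I - Q) h = 1:
  [7/12, -1/6, -1/12, -1/4] . (h_X, h_Y, h_W, h_U) = 1
  [-1/3, 11/12, -1/12, -1/6] . (h_X, h_Y, h_W, h_U) = 1
  [-1/3, -1/4, 11/12, -1/6] . (h_X, h_Y, h_W, h_U) = 1
  [-1/6, -1/6, -1/6, 7/12] . (h_X, h_Y, h_W, h_U) = 1

Solving yields:
  h_X = 9444/1253
  h_Y = 7272/1253
  h_W = 1212/179
  h_U = 9348/1253

Starting state is X, so the expected hitting time is h_X = 9444/1253.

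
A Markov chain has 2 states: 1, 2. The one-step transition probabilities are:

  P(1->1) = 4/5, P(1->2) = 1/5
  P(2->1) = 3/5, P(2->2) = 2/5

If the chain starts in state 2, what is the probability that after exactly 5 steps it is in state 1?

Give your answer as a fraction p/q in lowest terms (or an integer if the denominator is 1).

Answer: 2343/3125

Derivation:
Computing P^5 by repeated multiplication:
P^1 =
  1: [4/5, 1/5]
  2: [3/5, 2/5]
P^2 =
  1: [19/25, 6/25]
  2: [18/25, 7/25]
P^3 =
  1: [94/125, 31/125]
  2: [93/125, 32/125]
P^4 =
  1: [469/625, 156/625]
  2: [468/625, 157/625]
P^5 =
  1: [2344/3125, 781/3125]
  2: [2343/3125, 782/3125]

(P^5)[2 -> 1] = 2343/3125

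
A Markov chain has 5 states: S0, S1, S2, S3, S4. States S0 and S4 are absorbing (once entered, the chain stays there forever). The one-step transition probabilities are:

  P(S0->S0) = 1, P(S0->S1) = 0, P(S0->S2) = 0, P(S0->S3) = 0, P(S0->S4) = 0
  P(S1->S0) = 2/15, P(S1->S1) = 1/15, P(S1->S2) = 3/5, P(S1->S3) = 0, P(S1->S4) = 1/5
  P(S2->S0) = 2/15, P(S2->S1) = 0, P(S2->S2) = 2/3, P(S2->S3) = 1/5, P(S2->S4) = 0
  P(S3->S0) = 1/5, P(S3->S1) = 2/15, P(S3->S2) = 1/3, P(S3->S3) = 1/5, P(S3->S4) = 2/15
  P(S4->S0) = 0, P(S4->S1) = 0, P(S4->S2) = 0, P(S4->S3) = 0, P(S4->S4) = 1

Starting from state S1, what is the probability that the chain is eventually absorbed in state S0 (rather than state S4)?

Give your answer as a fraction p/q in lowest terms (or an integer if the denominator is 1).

Answer: 43/64

Derivation:
Let a_i = P(absorbed in S0 | start in state i).
Boundary conditions: a_S0 = 1, a_S4 = 0.
For each transient state i, a_i = sum_j P(i->j) * a_j:
  a_S1 = 2/15*a_S0 + 1/15*a_S1 + 3/5*a_S2 + 0*a_S3 + 1/5*a_S4
  a_S2 = 2/15*a_S0 + 0*a_S1 + 2/3*a_S2 + 1/5*a_S3 + 0*a_S4
  a_S3 = 1/5*a_S0 + 2/15*a_S1 + 1/3*a_S2 + 1/5*a_S3 + 2/15*a_S4

Substituting a_S0 = 1 and a_S4 = 0, rearrange to (I - Q) a = r where r[i] = P(i -> S0):
  [14/15, -3/5, 0] . (a_S1, a_S2, a_S3) = 2/15
  [0, 1/3, -1/5] . (a_S1, a_S2, a_S3) = 2/15
  [-2/15, -1/3, 4/5] . (a_S1, a_S2, a_S3) = 1/5

Solving yields:
  a_S1 = 43/64
  a_S2 = 79/96
  a_S3 = 203/288

Starting state is S1, so the absorption probability is a_S1 = 43/64.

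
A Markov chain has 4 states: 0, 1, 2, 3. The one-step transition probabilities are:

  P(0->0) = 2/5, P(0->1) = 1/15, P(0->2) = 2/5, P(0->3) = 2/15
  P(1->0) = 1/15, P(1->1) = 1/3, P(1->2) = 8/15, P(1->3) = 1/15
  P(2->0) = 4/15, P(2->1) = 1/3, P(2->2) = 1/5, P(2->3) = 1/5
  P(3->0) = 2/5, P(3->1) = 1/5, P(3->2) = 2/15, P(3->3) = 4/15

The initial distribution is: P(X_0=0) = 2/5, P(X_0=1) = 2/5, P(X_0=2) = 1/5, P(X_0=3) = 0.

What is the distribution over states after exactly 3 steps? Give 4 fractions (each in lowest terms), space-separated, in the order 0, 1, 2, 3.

Answer: 923/3375 4049/16875 5527/16875 2684/16875

Derivation:
Propagating the distribution step by step (d_{t+1} = d_t * P):
d_0 = (0=2/5, 1=2/5, 2=1/5, 3=0)
  d_1[0] = 2/5*2/5 + 2/5*1/15 + 1/5*4/15 + 0*2/5 = 6/25
  d_1[1] = 2/5*1/15 + 2/5*1/3 + 1/5*1/3 + 0*1/5 = 17/75
  d_1[2] = 2/5*2/5 + 2/5*8/15 + 1/5*1/5 + 0*2/15 = 31/75
  d_1[3] = 2/5*2/15 + 2/5*1/15 + 1/5*1/5 + 0*4/15 = 3/25
d_1 = (0=6/25, 1=17/75, 2=31/75, 3=3/25)
  d_2[0] = 6/25*2/5 + 17/75*1/15 + 31/75*4/15 + 3/25*2/5 = 101/375
  d_2[1] = 6/25*1/15 + 17/75*1/3 + 31/75*1/3 + 3/25*1/5 = 19/75
  d_2[2] = 6/25*2/5 + 17/75*8/15 + 31/75*1/5 + 3/25*2/15 = 71/225
  d_2[3] = 6/25*2/15 + 17/75*1/15 + 31/75*1/5 + 3/25*4/15 = 182/1125
d_2 = (0=101/375, 1=19/75, 2=71/225, 3=182/1125)
  d_3[0] = 101/375*2/5 + 19/75*1/15 + 71/225*4/15 + 182/1125*2/5 = 923/3375
  d_3[1] = 101/375*1/15 + 19/75*1/3 + 71/225*1/3 + 182/1125*1/5 = 4049/16875
  d_3[2] = 101/375*2/5 + 19/75*8/15 + 71/225*1/5 + 182/1125*2/15 = 5527/16875
  d_3[3] = 101/375*2/15 + 19/75*1/15 + 71/225*1/5 + 182/1125*4/15 = 2684/16875
d_3 = (0=923/3375, 1=4049/16875, 2=5527/16875, 3=2684/16875)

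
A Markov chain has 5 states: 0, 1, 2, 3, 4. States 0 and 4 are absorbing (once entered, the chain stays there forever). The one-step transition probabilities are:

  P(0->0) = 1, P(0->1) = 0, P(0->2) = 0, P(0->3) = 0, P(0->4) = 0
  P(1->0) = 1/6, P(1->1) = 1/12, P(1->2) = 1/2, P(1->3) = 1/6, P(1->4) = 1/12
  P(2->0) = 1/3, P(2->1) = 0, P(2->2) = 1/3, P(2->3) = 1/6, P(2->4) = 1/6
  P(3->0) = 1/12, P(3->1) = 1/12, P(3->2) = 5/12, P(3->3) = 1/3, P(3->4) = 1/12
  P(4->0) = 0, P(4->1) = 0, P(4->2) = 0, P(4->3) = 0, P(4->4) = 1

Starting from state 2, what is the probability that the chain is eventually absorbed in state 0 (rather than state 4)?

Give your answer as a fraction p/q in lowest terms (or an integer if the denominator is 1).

Answer: 185/283

Derivation:
Let a_i = P(absorbed in 0 | start in state i).
Boundary conditions: a_0 = 1, a_4 = 0.
For each transient state i, a_i = sum_j P(i->j) * a_j:
  a_1 = 1/6*a_0 + 1/12*a_1 + 1/2*a_2 + 1/6*a_3 + 1/12*a_4
  a_2 = 1/3*a_0 + 0*a_1 + 1/3*a_2 + 1/6*a_3 + 1/6*a_4
  a_3 = 1/12*a_0 + 1/12*a_1 + 5/12*a_2 + 1/3*a_3 + 1/12*a_4

Substituting a_0 = 1 and a_4 = 0, rearrange to (I - Q) a = r where r[i] = P(i -> 0):
  [11/12, -1/2, -1/6] . (a_1, a_2, a_3) = 1/6
  [0, 2/3, -1/6] . (a_1, a_2, a_3) = 1/3
  [-1/12, -5/12, 2/3] . (a_1, a_2, a_3) = 1/12

Solving yields:
  a_1 = 184/283
  a_2 = 185/283
  a_3 = 174/283

Starting state is 2, so the absorption probability is a_2 = 185/283.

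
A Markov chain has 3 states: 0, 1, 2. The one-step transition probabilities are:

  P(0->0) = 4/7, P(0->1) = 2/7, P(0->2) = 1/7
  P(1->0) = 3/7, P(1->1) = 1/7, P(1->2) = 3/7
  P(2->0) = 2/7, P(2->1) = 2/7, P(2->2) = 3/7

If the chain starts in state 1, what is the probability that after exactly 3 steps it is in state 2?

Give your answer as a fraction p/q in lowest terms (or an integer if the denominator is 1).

Answer: 15/49

Derivation:
Computing P^3 by repeated multiplication:
P^1 =
  0: [4/7, 2/7, 1/7]
  1: [3/7, 1/7, 3/7]
  2: [2/7, 2/7, 3/7]
P^2 =
  0: [24/49, 12/49, 13/49]
  1: [3/7, 13/49, 15/49]
  2: [20/49, 12/49, 17/49]
P^3 =
  0: [158/343, 86/343, 99/343]
  1: [153/343, 85/343, 15/49]
  2: [150/343, 86/343, 107/343]

(P^3)[1 -> 2] = 15/49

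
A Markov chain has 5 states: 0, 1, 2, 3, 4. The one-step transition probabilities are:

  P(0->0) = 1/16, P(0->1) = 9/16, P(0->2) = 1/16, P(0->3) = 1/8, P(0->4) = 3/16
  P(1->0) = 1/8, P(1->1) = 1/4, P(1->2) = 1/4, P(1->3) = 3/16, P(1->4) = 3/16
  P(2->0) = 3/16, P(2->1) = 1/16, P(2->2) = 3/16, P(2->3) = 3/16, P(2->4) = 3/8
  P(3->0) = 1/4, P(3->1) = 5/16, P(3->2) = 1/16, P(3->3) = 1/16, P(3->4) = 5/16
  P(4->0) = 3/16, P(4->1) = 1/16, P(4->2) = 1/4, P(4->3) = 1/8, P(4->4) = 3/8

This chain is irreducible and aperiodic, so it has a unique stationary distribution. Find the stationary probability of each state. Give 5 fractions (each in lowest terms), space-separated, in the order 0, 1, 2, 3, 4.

Answer: 11251/69331 15271/69331 12599/69331 9796/69331 20414/69331

Derivation:
The stationary distribution satisfies pi = pi * P, i.e.:
  pi_0 = 1/16*pi_0 + 1/8*pi_1 + 3/16*pi_2 + 1/4*pi_3 + 3/16*pi_4
  pi_1 = 9/16*pi_0 + 1/4*pi_1 + 1/16*pi_2 + 5/16*pi_3 + 1/16*pi_4
  pi_2 = 1/16*pi_0 + 1/4*pi_1 + 3/16*pi_2 + 1/16*pi_3 + 1/4*pi_4
  pi_3 = 1/8*pi_0 + 3/16*pi_1 + 3/16*pi_2 + 1/16*pi_3 + 1/8*pi_4
  pi_4 = 3/16*pi_0 + 3/16*pi_1 + 3/8*pi_2 + 5/16*pi_3 + 3/8*pi_4
with normalization: pi_0 + pi_1 + pi_2 + pi_3 + pi_4 = 1.

Using the first 4 balance equations plus normalization, the linear system A*pi = b is:
  [-15/16, 1/8, 3/16, 1/4, 3/16] . pi = 0
  [9/16, -3/4, 1/16, 5/16, 1/16] . pi = 0
  [1/16, 1/4, -13/16, 1/16, 1/4] . pi = 0
  [1/8, 3/16, 3/16, -15/16, 1/8] . pi = 0
  [1, 1, 1, 1, 1] . pi = 1

Solving yields:
  pi_0 = 11251/69331
  pi_1 = 15271/69331
  pi_2 = 12599/69331
  pi_3 = 9796/69331
  pi_4 = 20414/69331

Verification (pi * P):
  11251/69331*1/16 + 15271/69331*1/8 + 12599/69331*3/16 + 9796/69331*1/4 + 20414/69331*3/16 = 11251/69331 = pi_0  (ok)
  11251/69331*9/16 + 15271/69331*1/4 + 12599/69331*1/16 + 9796/69331*5/16 + 20414/69331*1/16 = 15271/69331 = pi_1  (ok)
  11251/69331*1/16 + 15271/69331*1/4 + 12599/69331*3/16 + 9796/69331*1/16 + 20414/69331*1/4 = 12599/69331 = pi_2  (ok)
  11251/69331*1/8 + 15271/69331*3/16 + 12599/69331*3/16 + 9796/69331*1/16 + 20414/69331*1/8 = 9796/69331 = pi_3  (ok)
  11251/69331*3/16 + 15271/69331*3/16 + 12599/69331*3/8 + 9796/69331*5/16 + 20414/69331*3/8 = 20414/69331 = pi_4  (ok)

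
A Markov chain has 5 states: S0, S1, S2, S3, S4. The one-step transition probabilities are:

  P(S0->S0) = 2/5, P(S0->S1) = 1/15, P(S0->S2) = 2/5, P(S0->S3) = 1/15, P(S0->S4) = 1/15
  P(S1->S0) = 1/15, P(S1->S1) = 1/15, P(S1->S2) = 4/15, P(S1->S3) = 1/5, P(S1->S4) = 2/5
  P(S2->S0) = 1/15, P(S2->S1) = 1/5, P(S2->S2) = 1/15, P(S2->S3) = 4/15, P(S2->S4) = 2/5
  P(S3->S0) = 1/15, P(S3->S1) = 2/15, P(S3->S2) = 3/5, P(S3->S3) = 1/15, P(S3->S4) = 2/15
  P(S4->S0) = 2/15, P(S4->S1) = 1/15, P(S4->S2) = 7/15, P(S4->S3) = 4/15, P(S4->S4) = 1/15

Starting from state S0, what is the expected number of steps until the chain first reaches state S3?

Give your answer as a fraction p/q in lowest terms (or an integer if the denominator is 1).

Answer: 67125/12161

Derivation:
Let h_i = expected steps to first reach S3 from state i.
Boundary: h_S3 = 0.
First-step equations for the other states:
  h_S0 = 1 + 2/5*h_S0 + 1/15*h_S1 + 2/5*h_S2 + 1/15*h_S3 + 1/15*h_S4
  h_S1 = 1 + 1/15*h_S0 + 1/15*h_S1 + 4/15*h_S2 + 1/5*h_S3 + 2/5*h_S4
  h_S2 = 1 + 1/15*h_S0 + 1/5*h_S1 + 1/15*h_S2 + 4/15*h_S3 + 2/5*h_S4
  h_S4 = 1 + 2/15*h_S0 + 1/15*h_S1 + 7/15*h_S2 + 4/15*h_S3 + 1/15*h_S4

Substituting h_S3 = 0 and rearranging gives the linear system (I - Q) h = 1:
  [3/5, -1/15, -2/5, -1/15] . (h_S0, h_S1, h_S2, h_S4) = 1
  [-1/15, 14/15, -4/15, -2/5] . (h_S0, h_S1, h_S2, h_S4) = 1
  [-1/15, -1/5, 14/15, -2/5] . (h_S0, h_S1, h_S2, h_S4) = 1
  [-2/15, -1/15, -7/15, 14/15] . (h_S0, h_S1, h_S2, h_S4) = 1

Solving yields:
  h_S0 = 67125/12161
  h_S1 = 55350/12161
  h_S2 = 52275/12161
  h_S4 = 52710/12161

Starting state is S0, so the expected hitting time is h_S0 = 67125/12161.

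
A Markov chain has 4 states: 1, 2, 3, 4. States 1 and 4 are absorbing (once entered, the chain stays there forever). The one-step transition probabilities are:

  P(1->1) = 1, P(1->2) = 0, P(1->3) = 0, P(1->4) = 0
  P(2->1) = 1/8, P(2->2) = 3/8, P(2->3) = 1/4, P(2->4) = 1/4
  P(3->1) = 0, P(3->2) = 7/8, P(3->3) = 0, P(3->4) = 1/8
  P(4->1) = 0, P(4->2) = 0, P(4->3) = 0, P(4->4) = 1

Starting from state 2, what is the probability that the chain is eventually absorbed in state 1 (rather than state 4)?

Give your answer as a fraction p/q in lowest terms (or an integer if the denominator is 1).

Answer: 4/13

Derivation:
Let a_i = P(absorbed in 1 | start in state i).
Boundary conditions: a_1 = 1, a_4 = 0.
For each transient state i, a_i = sum_j P(i->j) * a_j:
  a_2 = 1/8*a_1 + 3/8*a_2 + 1/4*a_3 + 1/4*a_4
  a_3 = 0*a_1 + 7/8*a_2 + 0*a_3 + 1/8*a_4

Substituting a_1 = 1 and a_4 = 0, rearrange to (I - Q) a = r where r[i] = P(i -> 1):
  [5/8, -1/4] . (a_2, a_3) = 1/8
  [-7/8, 1] . (a_2, a_3) = 0

Solving yields:
  a_2 = 4/13
  a_3 = 7/26

Starting state is 2, so the absorption probability is a_2 = 4/13.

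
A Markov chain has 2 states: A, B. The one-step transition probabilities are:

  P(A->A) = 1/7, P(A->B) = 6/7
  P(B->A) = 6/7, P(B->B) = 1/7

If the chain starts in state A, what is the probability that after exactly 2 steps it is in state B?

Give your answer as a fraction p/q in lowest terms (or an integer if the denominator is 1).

Computing P^2 by repeated multiplication:
P^1 =
  A: [1/7, 6/7]
  B: [6/7, 1/7]
P^2 =
  A: [37/49, 12/49]
  B: [12/49, 37/49]

(P^2)[A -> B] = 12/49

Answer: 12/49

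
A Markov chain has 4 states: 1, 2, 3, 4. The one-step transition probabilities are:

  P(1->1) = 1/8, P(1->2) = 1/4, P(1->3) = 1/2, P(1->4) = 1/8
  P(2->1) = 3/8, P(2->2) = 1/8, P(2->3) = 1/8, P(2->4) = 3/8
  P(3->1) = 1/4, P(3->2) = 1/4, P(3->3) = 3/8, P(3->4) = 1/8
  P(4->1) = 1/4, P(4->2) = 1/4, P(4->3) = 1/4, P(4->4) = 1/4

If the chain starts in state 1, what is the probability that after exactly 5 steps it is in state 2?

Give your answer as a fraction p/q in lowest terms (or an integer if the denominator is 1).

Answer: 3641/16384

Derivation:
Computing P^5 by repeated multiplication:
P^1 =
  1: [1/8, 1/4, 1/2, 1/8]
  2: [3/8, 1/8, 1/8, 3/8]
  3: [1/4, 1/4, 3/8, 1/8]
  4: [1/4, 1/4, 1/4, 1/4]
P^2 =
  1: [17/64, 7/32, 5/16, 13/64]
  2: [7/32, 15/64, 11/32, 13/64]
  3: [1/4, 7/32, 21/64, 13/64]
  4: [1/4, 7/32, 5/16, 7/32]
P^3 =
  1: [125/512, 57/256, 21/64, 105/512]
  2: [129/512, 113/512, 163/512, 107/512]
  3: [63/256, 57/256, 167/512, 105/512]
  4: [63/256, 57/256, 83/256, 53/256]
P^4 =
  1: [1013/4096, 455/2048, 83/256, 845/4096]
  2: [63/256, 911/4096, 333/1024, 845/4096]
  3: [253/1024, 455/2048, 1329/4096, 845/4096]
  4: [253/1024, 455/2048, 83/256, 423/2048]
P^5 =
  1: [8089/32768, 3641/16384, 2659/8192, 6761/32768]
  2: [8095/32768, 7281/32768, 10629/32768, 6763/32768]
  3: [4045/16384, 3641/16384, 10635/32768, 6761/32768]
  4: [4045/16384, 3641/16384, 5317/16384, 3381/16384]

(P^5)[1 -> 2] = 3641/16384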